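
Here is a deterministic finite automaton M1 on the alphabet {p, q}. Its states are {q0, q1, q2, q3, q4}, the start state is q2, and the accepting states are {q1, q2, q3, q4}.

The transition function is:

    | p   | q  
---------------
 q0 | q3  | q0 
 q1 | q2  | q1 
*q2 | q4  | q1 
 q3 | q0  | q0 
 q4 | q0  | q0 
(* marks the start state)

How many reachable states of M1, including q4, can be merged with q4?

2

Start with accepting vs non-accepting: {q1,q2,q3,q4} | {q0}.
Refine {q1,q2,q3,q4} on symbol p: members go to different blocks, giving {q1,q2} and {q3,q4}.
Refine {q1,q2} on symbol p: members go to different blocks, giving {q1} and {q2}.
The partition is now stable with 4 blocks: {q1} | {q0} | {q3,q4} | {q2}.
State q4 belongs to the block {q3,q4}, which has 2 states.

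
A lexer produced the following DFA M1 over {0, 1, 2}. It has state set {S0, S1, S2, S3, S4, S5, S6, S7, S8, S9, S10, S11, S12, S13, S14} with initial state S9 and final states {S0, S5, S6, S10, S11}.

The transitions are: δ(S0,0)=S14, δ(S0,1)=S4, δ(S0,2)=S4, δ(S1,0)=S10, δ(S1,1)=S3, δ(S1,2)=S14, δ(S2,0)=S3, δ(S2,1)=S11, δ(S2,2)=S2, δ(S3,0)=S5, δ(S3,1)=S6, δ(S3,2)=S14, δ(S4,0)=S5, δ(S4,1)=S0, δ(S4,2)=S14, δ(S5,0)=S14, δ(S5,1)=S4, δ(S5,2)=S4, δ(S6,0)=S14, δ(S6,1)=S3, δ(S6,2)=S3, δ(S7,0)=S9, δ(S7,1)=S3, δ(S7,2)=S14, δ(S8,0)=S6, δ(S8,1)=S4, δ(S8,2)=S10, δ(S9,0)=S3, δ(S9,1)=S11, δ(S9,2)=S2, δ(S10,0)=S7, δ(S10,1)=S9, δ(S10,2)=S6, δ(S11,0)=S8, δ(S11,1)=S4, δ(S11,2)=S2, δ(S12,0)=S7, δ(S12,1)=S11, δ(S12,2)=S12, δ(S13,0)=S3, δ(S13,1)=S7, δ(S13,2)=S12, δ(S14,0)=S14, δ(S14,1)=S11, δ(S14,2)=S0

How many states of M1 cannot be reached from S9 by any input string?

3

No path from S9 leads to S1, S12, S13; the other 12 states are all reachable.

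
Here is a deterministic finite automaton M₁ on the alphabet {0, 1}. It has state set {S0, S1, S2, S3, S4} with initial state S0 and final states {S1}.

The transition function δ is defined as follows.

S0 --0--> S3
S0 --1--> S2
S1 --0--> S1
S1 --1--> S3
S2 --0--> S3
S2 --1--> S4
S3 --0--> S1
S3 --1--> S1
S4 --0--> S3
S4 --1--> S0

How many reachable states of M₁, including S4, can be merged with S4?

3

All states are reachable from the start state.
Initial partition by acceptance: {S1} | {S0,S2,S3,S4}.
On input 0, block {S0,S2,S3,S4} splits into {S0,S2,S4} and {S3}.
The partition is now stable with 3 blocks: {S1} | {S0,S2,S4} | {S3}.
State S4 belongs to the block {S0,S2,S4}, which has 3 states.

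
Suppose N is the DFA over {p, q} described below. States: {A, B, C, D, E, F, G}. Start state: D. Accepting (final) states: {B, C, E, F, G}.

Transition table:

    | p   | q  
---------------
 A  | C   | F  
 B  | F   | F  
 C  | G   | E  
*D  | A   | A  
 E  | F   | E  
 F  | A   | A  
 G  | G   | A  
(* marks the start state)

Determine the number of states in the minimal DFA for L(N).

6

States {B} cannot be reached from the start state, so discard them.
Initial partition by acceptance: {C,E,F,G} | {A,D}.
Split {C,E,F,G} by δ(·,p) → {C,E,G} and {F}.
Split {C,E,G} by δ(·,p) → {C,G} and {E}.
Split {C,G} by δ(·,q) → {C} and {G}.
On input p, block {A,D} splits into {A} and {D}.
Stable partition: {C} | {A} | {F} | {E} | {G} | {D} — 6 equivalence classes.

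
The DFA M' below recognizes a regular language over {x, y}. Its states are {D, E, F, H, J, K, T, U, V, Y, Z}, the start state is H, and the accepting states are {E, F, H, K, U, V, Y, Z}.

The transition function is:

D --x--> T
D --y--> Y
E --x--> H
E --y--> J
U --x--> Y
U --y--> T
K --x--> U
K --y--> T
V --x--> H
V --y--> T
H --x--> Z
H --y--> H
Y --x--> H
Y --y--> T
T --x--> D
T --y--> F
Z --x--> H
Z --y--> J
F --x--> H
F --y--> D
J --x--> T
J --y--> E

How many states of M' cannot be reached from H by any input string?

BFS from H reaches {D, E, F, H, J, T, Y, Z}; the 3 state(s) K, U, V are never visited.

3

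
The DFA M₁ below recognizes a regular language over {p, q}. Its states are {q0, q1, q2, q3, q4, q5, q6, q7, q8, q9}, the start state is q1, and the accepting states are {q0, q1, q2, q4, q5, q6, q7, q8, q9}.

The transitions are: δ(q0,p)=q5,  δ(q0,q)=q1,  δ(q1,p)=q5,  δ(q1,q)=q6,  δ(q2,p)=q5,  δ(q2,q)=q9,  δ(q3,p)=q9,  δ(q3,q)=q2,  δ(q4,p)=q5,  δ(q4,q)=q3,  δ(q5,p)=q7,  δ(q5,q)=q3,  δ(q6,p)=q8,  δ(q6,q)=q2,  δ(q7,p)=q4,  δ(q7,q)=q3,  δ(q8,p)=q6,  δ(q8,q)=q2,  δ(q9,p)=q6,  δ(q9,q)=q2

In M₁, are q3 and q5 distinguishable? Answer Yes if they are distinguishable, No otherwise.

Yes

States {q0} cannot be reached from the start state, so discard them.
Start with accepting vs non-accepting: {q1,q2,q4,q5,q6,q7,q8,q9} | {q3}.
On input q, block {q1,q2,q4,q5,q6,q7,q8,q9} splits into {q1,q2,q6,q8,q9} and {q4,q5,q7}.
Refine {q1,q2,q6,q8,q9} on symbol p: members go to different blocks, giving {q6,q8,q9} and {q1,q2}.
Stable partition: {q6,q8,q9} | {q3} | {q4,q5,q7} | {q1,q2} — 4 equivalence classes.
q3 and q5 end up in different blocks, so they are distinguishable. For instance, the string 'ε' is accepted from only q5.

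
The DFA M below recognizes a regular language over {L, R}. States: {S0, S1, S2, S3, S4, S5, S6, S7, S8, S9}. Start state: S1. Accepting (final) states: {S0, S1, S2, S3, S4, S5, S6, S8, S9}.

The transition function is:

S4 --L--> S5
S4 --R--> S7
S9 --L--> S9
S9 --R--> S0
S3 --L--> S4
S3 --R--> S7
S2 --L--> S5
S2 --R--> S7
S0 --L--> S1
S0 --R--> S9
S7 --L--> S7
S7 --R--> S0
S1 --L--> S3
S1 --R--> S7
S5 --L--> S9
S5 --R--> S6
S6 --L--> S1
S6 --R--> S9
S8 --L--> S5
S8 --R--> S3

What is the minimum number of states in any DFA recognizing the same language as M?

6

Reachable states from the start: {S0,S1,S3,S4,S5,S6,S7,S9}. Unreachable: {S2,S8} — drop them.
Start with accepting vs non-accepting: {S0,S1,S3,S4,S5,S6,S9} | {S7}.
Refine {S0,S1,S3,S4,S5,S6,S9} on symbol R: members go to different blocks, giving {S0,S5,S6,S9} and {S1,S3,S4}.
Split {S0,S5,S6,S9} by δ(·,L) → {S0,S6} and {S5,S9}.
Refine {S1,S3,S4} on symbol L: members go to different blocks, giving {S1,S3} and {S4}.
Split {S1,S3} by δ(·,L) → {S1} and {S3}.
The partition is now stable with 6 blocks: {S0,S6} | {S7} | {S1} | {S5,S9} | {S4} | {S3}.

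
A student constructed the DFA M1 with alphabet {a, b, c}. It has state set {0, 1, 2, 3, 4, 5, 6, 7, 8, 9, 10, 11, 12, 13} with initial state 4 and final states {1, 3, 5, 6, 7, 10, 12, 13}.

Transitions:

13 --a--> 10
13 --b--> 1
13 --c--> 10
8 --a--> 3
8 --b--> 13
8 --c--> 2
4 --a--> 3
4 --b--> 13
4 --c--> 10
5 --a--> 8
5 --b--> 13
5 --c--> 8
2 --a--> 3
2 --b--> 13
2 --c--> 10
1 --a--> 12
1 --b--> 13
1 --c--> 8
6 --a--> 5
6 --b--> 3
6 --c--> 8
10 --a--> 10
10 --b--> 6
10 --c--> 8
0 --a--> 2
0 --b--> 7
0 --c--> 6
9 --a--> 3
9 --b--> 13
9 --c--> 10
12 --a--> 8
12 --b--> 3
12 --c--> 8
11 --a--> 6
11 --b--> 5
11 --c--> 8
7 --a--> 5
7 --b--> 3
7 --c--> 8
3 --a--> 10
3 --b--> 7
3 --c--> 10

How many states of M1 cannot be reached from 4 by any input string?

3

BFS from 4 reaches {1, 2, 3, 4, 5, 6, 7, 8, 10, 12, 13}; the 3 state(s) 0, 9, 11 are never visited.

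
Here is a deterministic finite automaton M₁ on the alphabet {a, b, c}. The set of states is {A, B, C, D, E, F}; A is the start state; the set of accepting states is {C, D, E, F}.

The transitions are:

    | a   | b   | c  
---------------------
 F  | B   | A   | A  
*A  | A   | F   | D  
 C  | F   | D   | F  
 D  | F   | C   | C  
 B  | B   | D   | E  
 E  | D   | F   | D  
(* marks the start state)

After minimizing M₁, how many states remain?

Initial partition by acceptance: {C,D,E,F} | {A,B}.
On input a, block {C,D,E,F} splits into {C,D,E} and {F}.
Split {C,D,E} by δ(·,a) → {C,D} and {E}.
Split {C,D} by δ(·,c) → {C} and {D}.
Split {A,B} by δ(·,b) → {A} and {B}.
Stable partition: {C} | {A} | {F} | {E} | {D} | {B} — 6 equivalence classes.

6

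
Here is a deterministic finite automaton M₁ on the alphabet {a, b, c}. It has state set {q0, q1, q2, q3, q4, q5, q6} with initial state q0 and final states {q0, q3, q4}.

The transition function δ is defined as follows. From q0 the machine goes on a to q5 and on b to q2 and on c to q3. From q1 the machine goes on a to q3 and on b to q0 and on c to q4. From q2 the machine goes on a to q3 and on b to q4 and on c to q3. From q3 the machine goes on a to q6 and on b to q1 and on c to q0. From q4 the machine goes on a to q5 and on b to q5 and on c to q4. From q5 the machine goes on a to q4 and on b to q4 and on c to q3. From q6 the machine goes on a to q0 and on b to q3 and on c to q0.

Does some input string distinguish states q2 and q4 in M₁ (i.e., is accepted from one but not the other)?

Yes

P0 = {q0,q3,q4} | {q1,q2,q5,q6}.
No further refinement is possible. Final partition (2 blocks): {q0,q3,q4} | {q1,q2,q5,q6}.
q2 and q4 end up in different blocks, so they are distinguishable. For instance, the string 'ε' is accepted from only q4.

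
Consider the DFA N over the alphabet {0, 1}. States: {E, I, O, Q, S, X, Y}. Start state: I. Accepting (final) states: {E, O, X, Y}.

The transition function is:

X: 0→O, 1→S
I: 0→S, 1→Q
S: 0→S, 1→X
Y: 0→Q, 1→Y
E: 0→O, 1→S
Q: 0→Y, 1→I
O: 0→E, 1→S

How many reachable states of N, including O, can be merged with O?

Every state is reachable, so we keep all 7.
Start with accepting vs non-accepting: {E,O,X,Y} | {I,Q,S}.
Split {E,O,X,Y} by δ(·,0) → {E,O,X} and {Y}.
On input 0, block {I,Q,S} splits into {I,S} and {Q}.
Split {I,S} by δ(·,1) → {I} and {S}.
No further refinement is possible. Final partition (5 blocks): {E,O,X} | {I} | {Y} | {Q} | {S}.
The equivalence class containing O is {E,O,X}, of size 3.

3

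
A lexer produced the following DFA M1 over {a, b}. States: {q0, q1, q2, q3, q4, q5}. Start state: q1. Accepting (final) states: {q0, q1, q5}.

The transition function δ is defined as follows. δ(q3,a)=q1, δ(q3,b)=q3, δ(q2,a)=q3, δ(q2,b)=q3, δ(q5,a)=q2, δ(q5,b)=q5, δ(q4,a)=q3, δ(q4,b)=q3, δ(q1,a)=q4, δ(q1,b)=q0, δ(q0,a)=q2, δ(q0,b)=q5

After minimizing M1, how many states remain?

Every state is reachable, so we keep all 6.
P0 = {q0,q1,q5} | {q2,q3,q4}.
Refine {q2,q3,q4} on symbol a: members go to different blocks, giving {q2,q4} and {q3}.
No further refinement is possible. Final partition (3 blocks): {q0,q1,q5} | {q2,q4} | {q3}.

3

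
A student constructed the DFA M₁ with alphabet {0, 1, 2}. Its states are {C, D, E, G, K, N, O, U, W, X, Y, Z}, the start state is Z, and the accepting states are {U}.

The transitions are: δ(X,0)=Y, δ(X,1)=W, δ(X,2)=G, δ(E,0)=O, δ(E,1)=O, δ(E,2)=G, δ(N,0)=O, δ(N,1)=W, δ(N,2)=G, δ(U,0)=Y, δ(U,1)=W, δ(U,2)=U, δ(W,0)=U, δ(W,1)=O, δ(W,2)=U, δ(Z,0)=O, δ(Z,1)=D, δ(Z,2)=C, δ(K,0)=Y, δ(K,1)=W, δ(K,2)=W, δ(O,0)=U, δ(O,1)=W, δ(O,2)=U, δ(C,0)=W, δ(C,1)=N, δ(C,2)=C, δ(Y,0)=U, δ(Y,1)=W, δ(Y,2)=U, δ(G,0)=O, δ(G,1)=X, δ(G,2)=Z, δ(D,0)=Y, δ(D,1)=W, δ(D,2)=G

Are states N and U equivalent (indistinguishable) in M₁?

States {E,K} cannot be reached from the start state, so discard them.
Start with accepting vs non-accepting: {U} | {C,D,G,N,O,W,X,Y,Z}.
On input 0, block {C,D,G,N,O,W,X,Y,Z} splits into {C,D,G,N,X,Z} and {O,W,Y}.
On input 1, block {C,D,G,N,X,Z} splits into {D,N,X} and {C,G,Z}.
The partition is now stable with 4 blocks: {U} | {D,N,X} | {O,W,Y} | {C,G,Z}.
N and U end up in different blocks, so they are distinguishable. For instance, the string 'ε' is accepted from only U.

No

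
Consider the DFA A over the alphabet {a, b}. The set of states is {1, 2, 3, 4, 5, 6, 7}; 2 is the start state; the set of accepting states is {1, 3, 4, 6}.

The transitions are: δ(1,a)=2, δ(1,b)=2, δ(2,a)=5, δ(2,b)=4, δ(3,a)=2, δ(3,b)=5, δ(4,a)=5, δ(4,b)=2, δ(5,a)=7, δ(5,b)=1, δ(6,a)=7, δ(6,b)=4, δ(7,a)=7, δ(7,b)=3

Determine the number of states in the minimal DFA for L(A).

States {6} cannot be reached from the start state, so discard them.
P0 = {1,3,4} | {2,5,7}.
No further refinement is possible. Final partition (2 blocks): {1,3,4} | {2,5,7}.

2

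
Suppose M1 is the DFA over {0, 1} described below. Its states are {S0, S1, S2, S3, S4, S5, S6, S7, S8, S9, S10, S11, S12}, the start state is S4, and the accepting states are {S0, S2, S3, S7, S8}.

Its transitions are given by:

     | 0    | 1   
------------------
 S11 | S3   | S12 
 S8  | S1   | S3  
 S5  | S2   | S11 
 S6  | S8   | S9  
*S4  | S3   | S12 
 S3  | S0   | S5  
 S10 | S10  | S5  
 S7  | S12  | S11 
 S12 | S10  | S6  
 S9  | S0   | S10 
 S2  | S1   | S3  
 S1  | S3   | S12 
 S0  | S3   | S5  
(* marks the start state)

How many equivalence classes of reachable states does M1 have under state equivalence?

5

States {S7} cannot be reached from the start state, so discard them.
Initial partition by acceptance: {S0,S2,S3,S8} | {S1,S4,S5,S6,S9,S10,S11,S12}.
On input 0, block {S0,S2,S3,S8} splits into {S0,S3} and {S2,S8}.
Split {S1,S4,S5,S6,S9,S10,S11,S12} by δ(·,0) → {S1,S4,S9,S11} and {S5,S6} and {S10,S12}.
No further refinement is possible. Final partition (5 blocks): {S0,S3} | {S1,S4,S9,S11} | {S2,S8} | {S5,S6} | {S10,S12}.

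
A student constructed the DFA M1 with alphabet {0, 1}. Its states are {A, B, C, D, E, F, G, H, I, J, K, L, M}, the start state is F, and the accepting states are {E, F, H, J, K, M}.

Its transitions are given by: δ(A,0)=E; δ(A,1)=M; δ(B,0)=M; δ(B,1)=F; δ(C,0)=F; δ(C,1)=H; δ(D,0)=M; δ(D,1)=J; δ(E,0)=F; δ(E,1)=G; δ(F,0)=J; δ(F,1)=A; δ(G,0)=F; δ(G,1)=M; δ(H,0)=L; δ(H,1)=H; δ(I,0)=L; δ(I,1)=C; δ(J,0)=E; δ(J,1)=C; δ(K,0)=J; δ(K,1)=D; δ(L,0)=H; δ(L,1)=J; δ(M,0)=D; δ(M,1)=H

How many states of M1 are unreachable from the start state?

3

Starting at F and following transitions, the reachable set is {A, C, D, E, F, G, H, J, L, M}. That leaves B, I, K unreachable — 3 in total.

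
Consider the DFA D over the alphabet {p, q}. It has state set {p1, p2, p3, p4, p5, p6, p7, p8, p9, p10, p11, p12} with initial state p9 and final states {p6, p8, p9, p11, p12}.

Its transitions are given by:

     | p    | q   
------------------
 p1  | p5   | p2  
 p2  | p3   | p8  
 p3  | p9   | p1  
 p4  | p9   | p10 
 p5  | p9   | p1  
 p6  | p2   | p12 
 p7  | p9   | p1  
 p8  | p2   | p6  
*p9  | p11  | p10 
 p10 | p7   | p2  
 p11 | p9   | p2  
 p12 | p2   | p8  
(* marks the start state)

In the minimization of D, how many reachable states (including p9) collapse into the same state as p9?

1

States {p4} cannot be reached from the start state, so discard them.
Start with accepting vs non-accepting: {p6,p8,p9,p11,p12} | {p1,p2,p3,p5,p7,p10}.
Refine {p6,p8,p9,p11,p12} on symbol p: members go to different blocks, giving {p6,p8,p12} and {p9,p11}.
On input p, block {p1,p2,p3,p5,p7,p10} splits into {p1,p2,p10} and {p3,p5,p7}.
Split {p1,p2,p10} by δ(·,q) → {p1,p10} and {p2}.
Split {p9,p11} by δ(·,q) → {p9} and {p11}.
Stable partition: {p6,p8,p12} | {p1,p10} | {p9} | {p3,p5,p7} | {p2} | {p11} — 6 equivalence classes.
State p9 belongs to the block {p9}, which has 1 states.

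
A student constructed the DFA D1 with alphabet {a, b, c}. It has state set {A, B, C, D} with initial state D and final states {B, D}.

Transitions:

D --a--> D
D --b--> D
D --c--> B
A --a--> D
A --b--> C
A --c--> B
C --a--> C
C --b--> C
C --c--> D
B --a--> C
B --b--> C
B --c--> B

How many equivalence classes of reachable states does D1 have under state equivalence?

3

States {A} cannot be reached from the start state, so discard them.
P0 = {B,D} | {C}.
Split {B,D} by δ(·,a) → {B} and {D}.
The partition is now stable with 3 blocks: {B} | {C} | {D}.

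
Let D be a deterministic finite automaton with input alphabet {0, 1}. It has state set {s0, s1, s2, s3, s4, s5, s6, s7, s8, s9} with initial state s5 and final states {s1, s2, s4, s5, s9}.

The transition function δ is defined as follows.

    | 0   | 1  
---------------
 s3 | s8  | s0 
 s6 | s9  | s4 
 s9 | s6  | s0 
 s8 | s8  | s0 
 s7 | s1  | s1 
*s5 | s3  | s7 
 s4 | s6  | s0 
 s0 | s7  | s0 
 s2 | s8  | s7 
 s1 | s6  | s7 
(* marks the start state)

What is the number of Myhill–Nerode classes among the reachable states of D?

7

States {s2} cannot be reached from the start state, so discard them.
Start with accepting vs non-accepting: {s1,s4,s5,s9} | {s0,s3,s6,s7,s8}.
Split {s0,s3,s6,s7,s8} by δ(·,0) → {s0,s3,s8} and {s6,s7}.
Refine {s1,s4,s5,s9} on symbol 0: members go to different blocks, giving {s1,s4,s9} and {s5}.
Split {s1,s4,s9} by δ(·,1) → {s4,s9} and {s1}.
Refine {s0,s3,s8} on symbol 0: members go to different blocks, giving {s3,s8} and {s0}.
On input 0, block {s6,s7} splits into {s6} and {s7}.
The partition is now stable with 7 blocks: {s4,s9} | {s3,s8} | {s6} | {s5} | {s1} | {s0} | {s7}.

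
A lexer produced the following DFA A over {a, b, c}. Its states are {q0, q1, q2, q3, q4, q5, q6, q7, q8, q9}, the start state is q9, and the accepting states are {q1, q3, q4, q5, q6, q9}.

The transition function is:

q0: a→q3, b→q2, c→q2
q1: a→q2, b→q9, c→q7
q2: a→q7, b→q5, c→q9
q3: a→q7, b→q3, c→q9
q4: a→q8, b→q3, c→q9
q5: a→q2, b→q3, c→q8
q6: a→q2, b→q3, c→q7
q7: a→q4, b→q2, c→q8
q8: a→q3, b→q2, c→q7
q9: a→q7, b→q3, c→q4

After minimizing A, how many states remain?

4

States {q0,q1,q6} cannot be reached from the start state, so discard them.
Start with accepting vs non-accepting: {q3,q4,q5,q9} | {q2,q7,q8}.
Refine {q3,q4,q5,q9} on symbol c: members go to different blocks, giving {q3,q4,q9} and {q5}.
Refine {q2,q7,q8} on symbol a: members go to different blocks, giving {q7,q8} and {q2}.
The partition is now stable with 4 blocks: {q3,q4,q9} | {q7,q8} | {q5} | {q2}.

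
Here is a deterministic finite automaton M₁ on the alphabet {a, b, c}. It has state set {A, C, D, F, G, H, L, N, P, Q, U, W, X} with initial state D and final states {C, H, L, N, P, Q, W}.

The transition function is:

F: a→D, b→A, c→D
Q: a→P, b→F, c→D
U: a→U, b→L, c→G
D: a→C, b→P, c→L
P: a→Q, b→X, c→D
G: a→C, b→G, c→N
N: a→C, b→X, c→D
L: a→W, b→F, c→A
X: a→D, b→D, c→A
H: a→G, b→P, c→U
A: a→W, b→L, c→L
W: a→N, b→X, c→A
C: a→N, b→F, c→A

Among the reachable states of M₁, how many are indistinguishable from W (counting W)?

First remove the unreachable states {G,H,U}; 10 states remain.
Initial partition by acceptance: {C,L,N,P,Q,W} | {A,D,F,X}.
On input a, block {A,D,F,X} splits into {F,X} and {A,D}.
No further refinement is possible. Final partition (3 blocks): {C,L,N,P,Q,W} | {F,X} | {A,D}.
State W belongs to the block {C,L,N,P,Q,W}, which has 6 states.

6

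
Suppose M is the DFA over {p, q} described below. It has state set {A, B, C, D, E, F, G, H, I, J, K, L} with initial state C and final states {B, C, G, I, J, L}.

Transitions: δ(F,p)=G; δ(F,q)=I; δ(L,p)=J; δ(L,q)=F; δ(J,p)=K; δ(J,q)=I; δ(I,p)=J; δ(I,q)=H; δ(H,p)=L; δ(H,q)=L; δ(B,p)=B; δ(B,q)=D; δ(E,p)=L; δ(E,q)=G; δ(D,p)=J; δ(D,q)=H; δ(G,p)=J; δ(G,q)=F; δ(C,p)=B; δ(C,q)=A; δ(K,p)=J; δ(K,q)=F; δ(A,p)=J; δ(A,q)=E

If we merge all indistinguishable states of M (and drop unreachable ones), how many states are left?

5

Start with accepting vs non-accepting: {B,C,G,I,J,L} | {A,D,E,F,H,K}.
On input p, block {B,C,G,I,J,L} splits into {B,C,G,I,L} and {J}.
Refine {B,C,G,I,L} on symbol p: members go to different blocks, giving {G,I,L} and {B,C}.
Split {A,D,E,F,H,K} by δ(·,p) → {A,D,K} and {E,F,H}.
The partition is now stable with 5 blocks: {G,I,L} | {A,D,K} | {J} | {B,C} | {E,F,H}.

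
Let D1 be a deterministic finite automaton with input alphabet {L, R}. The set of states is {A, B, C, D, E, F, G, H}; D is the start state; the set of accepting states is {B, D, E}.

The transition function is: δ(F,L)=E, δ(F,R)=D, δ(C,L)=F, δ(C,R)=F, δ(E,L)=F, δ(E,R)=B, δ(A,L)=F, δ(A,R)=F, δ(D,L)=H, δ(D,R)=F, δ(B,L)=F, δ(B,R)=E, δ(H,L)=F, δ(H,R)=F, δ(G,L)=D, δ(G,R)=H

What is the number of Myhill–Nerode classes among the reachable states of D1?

4

First remove the unreachable states {A,C,G}; 5 states remain.
Start with accepting vs non-accepting: {B,D,E} | {F,H}.
Split {B,D,E} by δ(·,R) → {B,E} and {D}.
Refine {F,H} on symbol L: members go to different blocks, giving {F} and {H}.
No further refinement is possible. Final partition (4 blocks): {B,E} | {F} | {D} | {H}.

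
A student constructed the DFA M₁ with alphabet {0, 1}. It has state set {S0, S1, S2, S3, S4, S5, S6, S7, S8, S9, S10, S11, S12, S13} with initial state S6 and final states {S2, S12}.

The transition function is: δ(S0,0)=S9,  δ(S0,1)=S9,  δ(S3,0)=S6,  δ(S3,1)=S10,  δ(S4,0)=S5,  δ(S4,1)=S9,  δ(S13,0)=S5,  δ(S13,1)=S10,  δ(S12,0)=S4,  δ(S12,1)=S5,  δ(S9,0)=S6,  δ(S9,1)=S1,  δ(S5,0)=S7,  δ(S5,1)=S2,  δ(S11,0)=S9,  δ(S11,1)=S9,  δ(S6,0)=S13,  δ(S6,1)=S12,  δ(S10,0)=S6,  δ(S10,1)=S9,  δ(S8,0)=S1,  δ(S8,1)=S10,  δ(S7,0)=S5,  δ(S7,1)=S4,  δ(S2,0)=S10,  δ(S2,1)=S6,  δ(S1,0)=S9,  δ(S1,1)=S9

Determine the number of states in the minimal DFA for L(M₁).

First remove the unreachable states {S0,S3,S8,S11}; 10 states remain.
P0 = {S2,S12} | {S1,S4,S5,S6,S7,S9,S10,S13}.
Refine {S1,S4,S5,S6,S7,S9,S10,S13} on symbol 1: members go to different blocks, giving {S1,S4,S7,S9,S10,S13} and {S5,S6}.
On input 0, block {S1,S4,S7,S9,S10,S13} splits into {S4,S7,S9,S10,S13} and {S1}.
Split {S4,S7,S9,S10,S13} by δ(·,1) → {S4,S7,S10,S13} and {S9}.
On input 1, block {S4,S7,S10,S13} splits into {S4,S10} and {S7,S13}.
The partition is now stable with 6 blocks: {S2,S12} | {S4,S10} | {S5,S6} | {S1} | {S9} | {S7,S13}.

6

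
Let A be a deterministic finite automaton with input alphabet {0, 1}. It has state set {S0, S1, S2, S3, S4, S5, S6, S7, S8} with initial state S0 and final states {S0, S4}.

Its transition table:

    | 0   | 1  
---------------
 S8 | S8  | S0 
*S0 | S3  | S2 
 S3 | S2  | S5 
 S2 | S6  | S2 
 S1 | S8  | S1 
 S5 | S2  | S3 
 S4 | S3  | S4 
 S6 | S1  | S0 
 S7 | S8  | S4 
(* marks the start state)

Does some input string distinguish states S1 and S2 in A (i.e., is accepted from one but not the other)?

Yes

Reachable states from the start: {S0,S1,S2,S3,S5,S6,S8}. Unreachable: {S4,S7} — drop them.
P0 = {S0} | {S1,S2,S3,S5,S6,S8}.
On input 1, block {S1,S2,S3,S5,S6,S8} splits into {S1,S2,S3,S5} and {S6,S8}.
Split {S1,S2,S3,S5} by δ(·,0) → {S1,S2} and {S3,S5}.
On input 0, block {S6,S8} splits into {S6} and {S8}.
Split {S1,S2} by δ(·,0) → {S1} and {S2}.
Stable partition: {S0} | {S1} | {S6} | {S3,S5} | {S8} | {S2} — 6 equivalence classes.
S1 and S2 end up in different blocks, so they are distinguishable. For instance, the string '001' is accepted from only S1.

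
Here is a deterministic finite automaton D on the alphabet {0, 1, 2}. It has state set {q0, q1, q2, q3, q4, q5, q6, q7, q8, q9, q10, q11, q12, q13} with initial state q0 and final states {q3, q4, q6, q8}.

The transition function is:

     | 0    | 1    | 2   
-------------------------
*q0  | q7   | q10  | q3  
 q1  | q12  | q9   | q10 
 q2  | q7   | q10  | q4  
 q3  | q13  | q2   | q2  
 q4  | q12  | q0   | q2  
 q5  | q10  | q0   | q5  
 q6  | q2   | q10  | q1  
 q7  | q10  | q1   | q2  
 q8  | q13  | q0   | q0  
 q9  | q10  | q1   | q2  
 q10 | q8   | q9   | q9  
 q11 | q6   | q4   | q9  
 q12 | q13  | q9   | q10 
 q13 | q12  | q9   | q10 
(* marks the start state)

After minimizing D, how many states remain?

First remove the unreachable states {q5,q6,q11}; 11 states remain.
Initial partition by acceptance: {q3,q4,q8} | {q0,q1,q2,q7,q9,q10,q12,q13}.
Refine {q0,q1,q2,q7,q9,q10,q12,q13} on symbol 0: members go to different blocks, giving {q0,q1,q2,q7,q9,q12,q13} and {q10}.
Split {q0,q1,q2,q7,q9,q12,q13} by δ(·,0) → {q0,q1,q2,q12,q13} and {q7,q9}.
Split {q0,q1,q2,q12,q13} by δ(·,0) → {q1,q12,q13} and {q0,q2}.
No further refinement is possible. Final partition (5 blocks): {q3,q4,q8} | {q1,q12,q13} | {q10} | {q7,q9} | {q0,q2}.

5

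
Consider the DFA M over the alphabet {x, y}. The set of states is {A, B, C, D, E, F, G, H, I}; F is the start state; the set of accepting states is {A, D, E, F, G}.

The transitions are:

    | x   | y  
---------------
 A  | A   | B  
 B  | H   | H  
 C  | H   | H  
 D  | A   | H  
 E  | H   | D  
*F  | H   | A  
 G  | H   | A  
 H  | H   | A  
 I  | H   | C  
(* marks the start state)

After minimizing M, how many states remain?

First remove the unreachable states {C,D,E,G,I}; 4 states remain.
P0 = {A,F} | {B,H}.
On input x, block {A,F} splits into {A} and {F}.
Refine {B,H} on symbol y: members go to different blocks, giving {B} and {H}.
The partition is now stable with 4 blocks: {A} | {B} | {F} | {H}.

4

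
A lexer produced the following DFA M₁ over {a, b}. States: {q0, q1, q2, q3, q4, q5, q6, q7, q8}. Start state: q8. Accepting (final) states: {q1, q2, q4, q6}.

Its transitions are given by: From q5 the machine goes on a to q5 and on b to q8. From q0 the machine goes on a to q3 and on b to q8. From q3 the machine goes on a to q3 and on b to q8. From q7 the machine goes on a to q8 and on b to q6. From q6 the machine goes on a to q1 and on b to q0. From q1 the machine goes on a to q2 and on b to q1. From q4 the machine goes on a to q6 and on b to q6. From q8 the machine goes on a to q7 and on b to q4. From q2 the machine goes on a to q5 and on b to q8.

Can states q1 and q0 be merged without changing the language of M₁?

Every state is reachable, so we keep all 9.
Start with accepting vs non-accepting: {q1,q2,q4,q6} | {q0,q3,q5,q7,q8}.
Refine {q1,q2,q4,q6} on symbol a: members go to different blocks, giving {q1,q4,q6} and {q2}.
On input a, block {q1,q4,q6} splits into {q4,q6} and {q1}.
Split {q4,q6} by δ(·,a) → {q4} and {q6}.
Split {q0,q3,q5,q7,q8} by δ(·,b) → {q0,q3,q5} and {q7} and {q8}.
No further refinement is possible. Final partition (7 blocks): {q4} | {q0,q3,q5} | {q2} | {q1} | {q6} | {q7} | {q8}.
q1 and q0 end up in different blocks, so they are distinguishable. For instance, the string 'ε' is accepted from only q1.

No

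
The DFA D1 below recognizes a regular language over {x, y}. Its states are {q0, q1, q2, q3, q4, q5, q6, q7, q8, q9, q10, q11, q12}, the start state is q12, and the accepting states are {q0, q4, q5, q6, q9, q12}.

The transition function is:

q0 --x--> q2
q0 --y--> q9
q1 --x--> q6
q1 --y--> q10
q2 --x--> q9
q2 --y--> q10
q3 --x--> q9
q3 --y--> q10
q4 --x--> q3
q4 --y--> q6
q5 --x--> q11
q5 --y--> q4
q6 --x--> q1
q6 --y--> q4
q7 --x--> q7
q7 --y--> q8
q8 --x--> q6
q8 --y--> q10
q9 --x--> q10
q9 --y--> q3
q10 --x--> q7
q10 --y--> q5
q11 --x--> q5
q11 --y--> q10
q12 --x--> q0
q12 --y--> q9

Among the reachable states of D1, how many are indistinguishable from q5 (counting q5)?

2

All states are reachable from the start state.
Start with accepting vs non-accepting: {q0,q4,q5,q6,q9,q12} | {q1,q2,q3,q7,q8,q10,q11}.
Refine {q0,q4,q5,q6,q9,q12} on symbol x: members go to different blocks, giving {q0,q4,q5,q6,q9} and {q12}.
Split {q0,q4,q5,q6,q9} by δ(·,y) → {q0,q4,q5,q6} and {q9}.
Split {q0,q4,q5,q6} by δ(·,y) → {q4,q5,q6} and {q0}.
Split {q1,q2,q3,q7,q8,q10,q11} by δ(·,x) → {q1,q8,q11} and {q2,q3} and {q7,q10}.
On input x, block {q4,q5,q6} splits into {q5,q6} and {q4}.
Split {q7,q10} by δ(·,y) → {q7} and {q10}.
Stable partition: {q5,q6} | {q1,q8,q11} | {q12} | {q9} | {q0} | {q2,q3} | {q7} | {q4} | {q10} — 9 equivalence classes.
State q5 belongs to the block {q5,q6}, which has 2 states.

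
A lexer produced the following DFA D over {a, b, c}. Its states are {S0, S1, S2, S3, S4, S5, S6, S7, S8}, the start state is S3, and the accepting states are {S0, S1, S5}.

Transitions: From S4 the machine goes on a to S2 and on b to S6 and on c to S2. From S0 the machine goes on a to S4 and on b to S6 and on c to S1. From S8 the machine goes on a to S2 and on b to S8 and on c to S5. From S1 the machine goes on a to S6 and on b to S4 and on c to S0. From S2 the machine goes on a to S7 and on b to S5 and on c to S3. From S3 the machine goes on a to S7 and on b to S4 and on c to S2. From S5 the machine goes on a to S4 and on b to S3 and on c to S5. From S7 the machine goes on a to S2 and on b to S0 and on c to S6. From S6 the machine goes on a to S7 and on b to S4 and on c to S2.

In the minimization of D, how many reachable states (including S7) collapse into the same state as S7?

First remove the unreachable states {S8}; 8 states remain.
Initial partition by acceptance: {S0,S1,S5} | {S2,S3,S4,S6,S7}.
On input b, block {S2,S3,S4,S6,S7} splits into {S3,S4,S6} and {S2,S7}.
No further refinement is possible. Final partition (3 blocks): {S0,S1,S5} | {S3,S4,S6} | {S2,S7}.
The equivalence class containing S7 is {S2,S7}, of size 2.

2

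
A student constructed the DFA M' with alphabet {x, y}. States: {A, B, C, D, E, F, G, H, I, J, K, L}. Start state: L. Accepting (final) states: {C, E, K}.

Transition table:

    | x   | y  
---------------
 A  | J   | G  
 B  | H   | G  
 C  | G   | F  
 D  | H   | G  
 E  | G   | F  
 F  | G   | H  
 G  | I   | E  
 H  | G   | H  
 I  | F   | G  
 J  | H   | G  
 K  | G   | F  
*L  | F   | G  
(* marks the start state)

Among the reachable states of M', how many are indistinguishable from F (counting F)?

Reachable states from the start: {E,F,G,H,I,L}. Unreachable: {A,B,C,D,J,K} — drop them.
Start with accepting vs non-accepting: {E} | {F,G,H,I,L}.
Split {F,G,H,I,L} by δ(·,y) → {F,H,I,L} and {G}.
Refine {F,H,I,L} on symbol x: members go to different blocks, giving {F,H} and {I,L}.
The partition is now stable with 4 blocks: {E} | {F,H} | {G} | {I,L}.
The equivalence class containing F is {F,H}, of size 2.

2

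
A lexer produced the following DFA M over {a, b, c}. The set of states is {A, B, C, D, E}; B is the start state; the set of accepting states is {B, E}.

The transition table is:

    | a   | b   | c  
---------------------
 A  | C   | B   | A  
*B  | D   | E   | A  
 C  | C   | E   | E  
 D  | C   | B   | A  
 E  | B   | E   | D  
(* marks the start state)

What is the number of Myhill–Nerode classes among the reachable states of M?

Initial partition by acceptance: {B,E} | {A,C,D}.
Refine {B,E} on symbol a: members go to different blocks, giving {B} and {E}.
On input b, block {A,C,D} splits into {A,D} and {C}.
No further refinement is possible. Final partition (4 blocks): {B} | {A,D} | {E} | {C}.

4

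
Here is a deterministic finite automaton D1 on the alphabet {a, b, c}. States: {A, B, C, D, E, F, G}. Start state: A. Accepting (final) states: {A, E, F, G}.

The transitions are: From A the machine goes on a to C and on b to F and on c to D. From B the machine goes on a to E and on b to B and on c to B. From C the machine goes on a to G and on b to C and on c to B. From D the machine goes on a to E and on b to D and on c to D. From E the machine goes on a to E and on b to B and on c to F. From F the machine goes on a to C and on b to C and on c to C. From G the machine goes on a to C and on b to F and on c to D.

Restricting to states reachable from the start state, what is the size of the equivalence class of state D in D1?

2

Start with accepting vs non-accepting: {A,E,F,G} | {B,C,D}.
On input a, block {A,E,F,G} splits into {A,F,G} and {E}.
Split {A,F,G} by δ(·,b) → {A,G} and {F}.
Refine {B,C,D} on symbol a: members go to different blocks, giving {B,D} and {C}.
Stable partition: {A,G} | {B,D} | {E} | {F} | {C} — 5 equivalence classes.
State D belongs to the block {B,D}, which has 2 states.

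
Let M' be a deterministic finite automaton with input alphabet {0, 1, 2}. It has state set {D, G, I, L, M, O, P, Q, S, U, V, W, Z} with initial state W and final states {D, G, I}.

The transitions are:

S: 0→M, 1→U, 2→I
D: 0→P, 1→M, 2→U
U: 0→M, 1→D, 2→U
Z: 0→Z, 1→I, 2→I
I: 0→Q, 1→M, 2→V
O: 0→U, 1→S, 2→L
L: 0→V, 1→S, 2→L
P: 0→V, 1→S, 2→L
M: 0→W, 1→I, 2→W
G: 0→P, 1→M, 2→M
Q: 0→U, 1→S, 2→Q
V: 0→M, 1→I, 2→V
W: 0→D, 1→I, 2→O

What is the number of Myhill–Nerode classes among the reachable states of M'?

First remove the unreachable states {G,Z}; 11 states remain.
Start with accepting vs non-accepting: {D,I} | {L,M,O,P,Q,S,U,V,W}.
On input 0, block {L,M,O,P,Q,S,U,V,W} splits into {L,M,O,P,Q,S,U,V} and {W}.
Split {L,M,O,P,Q,S,U,V} by δ(·,0) → {L,O,P,Q,S,U,V} and {M}.
Refine {L,O,P,Q,S,U,V} on symbol 0: members go to different blocks, giving {L,O,P,Q} and {S,U,V}.
Split {S,U,V} by δ(·,1) → {U,V} and {S}.
The partition is now stable with 6 blocks: {D,I} | {L,O,P,Q} | {W} | {M} | {U,V} | {S}.

6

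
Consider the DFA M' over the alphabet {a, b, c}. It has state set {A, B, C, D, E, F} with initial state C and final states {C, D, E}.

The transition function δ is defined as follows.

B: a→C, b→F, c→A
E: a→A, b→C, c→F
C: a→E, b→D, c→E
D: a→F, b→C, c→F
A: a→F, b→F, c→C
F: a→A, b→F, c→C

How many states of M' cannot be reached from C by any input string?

1

Starting at C and following transitions, the reachable set is {A, C, D, E, F}. That leaves B unreachable — 1 in total.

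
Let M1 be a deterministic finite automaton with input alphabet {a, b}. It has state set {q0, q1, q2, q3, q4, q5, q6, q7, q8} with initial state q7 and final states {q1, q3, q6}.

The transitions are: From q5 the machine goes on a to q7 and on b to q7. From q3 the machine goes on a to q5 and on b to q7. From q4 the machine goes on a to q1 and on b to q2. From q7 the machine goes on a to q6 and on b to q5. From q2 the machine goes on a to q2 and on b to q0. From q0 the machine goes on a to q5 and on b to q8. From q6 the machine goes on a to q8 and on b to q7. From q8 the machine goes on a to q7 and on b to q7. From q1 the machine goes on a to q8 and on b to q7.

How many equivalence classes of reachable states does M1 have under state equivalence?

First remove the unreachable states {q0,q1,q2,q3,q4}; 4 states remain.
Initial partition by acceptance: {q6} | {q5,q7,q8}.
Split {q5,q7,q8} by δ(·,a) → {q5,q8} and {q7}.
The partition is now stable with 3 blocks: {q6} | {q5,q8} | {q7}.

3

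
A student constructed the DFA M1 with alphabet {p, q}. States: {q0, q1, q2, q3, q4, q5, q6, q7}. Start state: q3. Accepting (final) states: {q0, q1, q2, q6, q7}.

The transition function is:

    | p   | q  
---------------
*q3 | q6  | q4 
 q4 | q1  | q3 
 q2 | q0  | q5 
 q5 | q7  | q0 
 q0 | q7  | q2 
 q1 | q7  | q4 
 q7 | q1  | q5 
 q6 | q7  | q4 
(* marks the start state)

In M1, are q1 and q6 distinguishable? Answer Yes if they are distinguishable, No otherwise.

All states are reachable from the start state.
P0 = {q0,q1,q2,q6,q7} | {q3,q4,q5}.
Split {q0,q1,q2,q6,q7} by δ(·,q) → {q1,q2,q6,q7} and {q0}.
Refine {q1,q2,q6,q7} on symbol p: members go to different blocks, giving {q1,q6,q7} and {q2}.
Refine {q3,q4,q5} on symbol q: members go to different blocks, giving {q3,q4} and {q5}.
Split {q1,q6,q7} by δ(·,q) → {q1,q6} and {q7}.
No further refinement is possible. Final partition (6 blocks): {q1,q6} | {q3,q4} | {q0} | {q2} | {q5} | {q7}.
q1 and q6 lie in the same block of the stable partition, so they are equivalent — no string distinguishes them.

No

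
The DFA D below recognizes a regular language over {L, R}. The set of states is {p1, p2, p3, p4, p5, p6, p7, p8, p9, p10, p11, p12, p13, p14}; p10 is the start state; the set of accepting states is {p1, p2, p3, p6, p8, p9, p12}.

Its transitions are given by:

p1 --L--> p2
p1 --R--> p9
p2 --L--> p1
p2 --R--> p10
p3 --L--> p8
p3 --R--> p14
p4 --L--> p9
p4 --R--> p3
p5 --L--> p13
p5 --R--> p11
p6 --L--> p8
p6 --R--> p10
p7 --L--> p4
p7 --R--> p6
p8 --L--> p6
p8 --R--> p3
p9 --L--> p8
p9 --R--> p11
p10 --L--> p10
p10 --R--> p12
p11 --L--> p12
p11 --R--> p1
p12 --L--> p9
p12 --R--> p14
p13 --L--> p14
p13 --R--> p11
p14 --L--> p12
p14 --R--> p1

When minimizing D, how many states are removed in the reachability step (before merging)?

4

No path from p10 leads to p4, p5, p7, p13; the other 10 states are all reachable.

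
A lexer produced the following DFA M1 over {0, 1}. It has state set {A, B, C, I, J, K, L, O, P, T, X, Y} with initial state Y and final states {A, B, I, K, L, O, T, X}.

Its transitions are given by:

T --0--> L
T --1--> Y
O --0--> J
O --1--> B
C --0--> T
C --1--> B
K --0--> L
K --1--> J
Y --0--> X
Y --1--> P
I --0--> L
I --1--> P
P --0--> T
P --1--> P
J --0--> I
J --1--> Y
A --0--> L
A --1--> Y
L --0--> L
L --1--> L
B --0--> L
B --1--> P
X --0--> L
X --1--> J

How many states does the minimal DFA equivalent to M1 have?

Reachable states from the start: {I,J,L,P,T,X,Y}. Unreachable: {A,B,C,K,O} — drop them.
P0 = {I,L,T,X} | {J,P,Y}.
Split {I,L,T,X} by δ(·,1) → {I,T,X} and {L}.
No further refinement is possible. Final partition (3 blocks): {I,T,X} | {J,P,Y} | {L}.

3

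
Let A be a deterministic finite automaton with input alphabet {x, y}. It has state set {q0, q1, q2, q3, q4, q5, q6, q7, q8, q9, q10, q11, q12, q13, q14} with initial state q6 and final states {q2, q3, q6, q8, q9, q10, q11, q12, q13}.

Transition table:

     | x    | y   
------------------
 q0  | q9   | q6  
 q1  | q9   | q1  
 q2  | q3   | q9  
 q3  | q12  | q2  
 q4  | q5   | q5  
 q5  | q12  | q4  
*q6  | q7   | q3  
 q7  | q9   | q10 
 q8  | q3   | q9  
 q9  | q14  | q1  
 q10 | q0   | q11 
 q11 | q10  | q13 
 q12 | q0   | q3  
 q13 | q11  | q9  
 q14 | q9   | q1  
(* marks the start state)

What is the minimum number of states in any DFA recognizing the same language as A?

Reachable states from the start: {q0,q1,q2,q3,q6,q7,q9,q10,q11,q12,q13,q14}. Unreachable: {q4,q5,q8} — drop them.
Start with accepting vs non-accepting: {q2,q3,q6,q9,q10,q11,q12,q13} | {q0,q1,q7,q14}.
Refine {q2,q3,q6,q9,q10,q11,q12,q13} on symbol x: members go to different blocks, giving {q2,q3,q11,q13} and {q6,q9,q10,q12}.
Split {q2,q3,q11,q13} by δ(·,x) → {q2,q13} and {q3,q11}.
On input y, block {q0,q1,q7,q14} splits into {q0,q7} and {q1,q14}.
On input x, block {q6,q9,q10,q12} splits into {q6,q10,q12} and {q9}.
No further refinement is possible. Final partition (6 blocks): {q2,q13} | {q0,q7} | {q6,q10,q12} | {q3,q11} | {q1,q14} | {q9}.

6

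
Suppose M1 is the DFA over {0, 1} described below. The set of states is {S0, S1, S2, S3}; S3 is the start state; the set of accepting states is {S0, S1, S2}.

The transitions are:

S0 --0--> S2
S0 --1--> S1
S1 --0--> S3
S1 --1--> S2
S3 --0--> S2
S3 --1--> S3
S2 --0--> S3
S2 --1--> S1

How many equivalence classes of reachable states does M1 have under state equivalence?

First remove the unreachable states {S0}; 3 states remain.
Start with accepting vs non-accepting: {S1,S2} | {S3}.
The partition is now stable with 2 blocks: {S1,S2} | {S3}.

2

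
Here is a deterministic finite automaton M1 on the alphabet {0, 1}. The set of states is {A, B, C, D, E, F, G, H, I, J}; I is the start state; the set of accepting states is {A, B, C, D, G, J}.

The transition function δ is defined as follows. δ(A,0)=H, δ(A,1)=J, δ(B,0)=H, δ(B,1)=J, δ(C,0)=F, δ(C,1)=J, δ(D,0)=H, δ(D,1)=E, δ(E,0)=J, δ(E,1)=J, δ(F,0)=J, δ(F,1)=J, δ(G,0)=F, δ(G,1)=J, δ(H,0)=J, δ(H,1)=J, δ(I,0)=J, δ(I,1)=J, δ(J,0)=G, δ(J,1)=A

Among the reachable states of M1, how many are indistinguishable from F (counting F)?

3

States {B,C,D,E} cannot be reached from the start state, so discard them.
Start with accepting vs non-accepting: {A,G,J} | {F,H,I}.
Refine {A,G,J} on symbol 0: members go to different blocks, giving {A,G} and {J}.
Stable partition: {A,G} | {F,H,I} | {J} — 3 equivalence classes.
The equivalence class containing F is {F,H,I}, of size 3.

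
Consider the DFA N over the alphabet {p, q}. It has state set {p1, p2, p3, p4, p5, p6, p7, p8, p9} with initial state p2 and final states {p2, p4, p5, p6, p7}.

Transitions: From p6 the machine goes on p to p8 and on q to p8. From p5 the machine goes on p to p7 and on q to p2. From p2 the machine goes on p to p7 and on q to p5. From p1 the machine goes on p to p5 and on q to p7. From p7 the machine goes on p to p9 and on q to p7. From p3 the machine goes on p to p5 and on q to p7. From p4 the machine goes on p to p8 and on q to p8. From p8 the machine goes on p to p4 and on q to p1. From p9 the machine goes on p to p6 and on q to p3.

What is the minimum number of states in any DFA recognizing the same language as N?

Every state is reachable, so we keep all 9.
Start with accepting vs non-accepting: {p2,p4,p5,p6,p7} | {p1,p3,p8,p9}.
On input p, block {p2,p4,p5,p6,p7} splits into {p4,p6,p7} and {p2,p5}.
Split {p4,p6,p7} by δ(·,q) → {p4,p6} and {p7}.
Split {p1,p3,p8,p9} by δ(·,p) → {p1,p3} and {p8,p9}.
The partition is now stable with 5 blocks: {p4,p6} | {p1,p3} | {p2,p5} | {p7} | {p8,p9}.

5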